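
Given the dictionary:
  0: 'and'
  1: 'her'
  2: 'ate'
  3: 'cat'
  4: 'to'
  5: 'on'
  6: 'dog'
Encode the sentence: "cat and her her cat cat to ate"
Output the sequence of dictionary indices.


Look up each word in the dictionary:
  'cat' -> 3
  'and' -> 0
  'her' -> 1
  'her' -> 1
  'cat' -> 3
  'cat' -> 3
  'to' -> 4
  'ate' -> 2

Encoded: [3, 0, 1, 1, 3, 3, 4, 2]


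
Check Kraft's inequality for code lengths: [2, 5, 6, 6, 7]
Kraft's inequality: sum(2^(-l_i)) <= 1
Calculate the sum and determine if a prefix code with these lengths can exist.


Sum = 2^(-2) + 2^(-5) + 2^(-6) + 2^(-6) + 2^(-7)
    = 0.25 + 0.03125 + 0.015625 + 0.015625 + 0.0078125
    = 41/128 = 0.3203125
Since 0.3203125 <= 1, Kraft's inequality IS satisfied.
A prefix code with these lengths CAN exist.

Kraft sum = 0.3203125. Satisfied.


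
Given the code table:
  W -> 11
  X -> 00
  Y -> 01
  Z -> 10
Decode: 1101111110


Decoding:
11 -> W
01 -> Y
11 -> W
11 -> W
10 -> Z


Result: WYWWZ


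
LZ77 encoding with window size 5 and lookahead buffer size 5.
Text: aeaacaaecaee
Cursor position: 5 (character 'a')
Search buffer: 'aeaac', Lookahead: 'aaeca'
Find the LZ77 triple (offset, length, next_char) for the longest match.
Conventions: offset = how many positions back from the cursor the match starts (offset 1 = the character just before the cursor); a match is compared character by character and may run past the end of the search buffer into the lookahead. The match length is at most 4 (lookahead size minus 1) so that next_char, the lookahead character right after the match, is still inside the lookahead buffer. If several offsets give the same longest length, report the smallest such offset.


Try each offset into the search buffer:
  offset=1 (pos 4, char 'c'): match length 0
  offset=2 (pos 3, char 'a'): match length 1
  offset=3 (pos 2, char 'a'): match length 2
  offset=4 (pos 1, char 'e'): match length 0
  offset=5 (pos 0, char 'a'): match length 1
Longest match has length 2 at offset 3.
next_char = character at position 5 + 2 = 7 -> 'e'

Best match: offset=3, length=2 (matching 'aa' starting at position 2)
LZ77 triple: (3, 2, 'e')


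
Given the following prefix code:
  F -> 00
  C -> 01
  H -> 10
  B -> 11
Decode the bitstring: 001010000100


Decoding step by step:
Bits 00 -> F
Bits 10 -> H
Bits 10 -> H
Bits 00 -> F
Bits 01 -> C
Bits 00 -> F


Decoded message: FHHFCF


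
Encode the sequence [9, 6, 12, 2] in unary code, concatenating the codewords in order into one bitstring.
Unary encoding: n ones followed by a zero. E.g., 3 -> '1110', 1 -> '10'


Encode each number as n ones followed by a terminating 0:
  9 -> 1111111110 (10 bits)
  6 -> 1111110 (7 bits)
  12 -> 1111111111110 (13 bits)
  2 -> 110 (3 bits)
Total length = 10 + 7 + 13 + 3 = 33 bits.

Unary([9, 6, 12, 2]) = 111111111011111101111111111110110 (33 bits)


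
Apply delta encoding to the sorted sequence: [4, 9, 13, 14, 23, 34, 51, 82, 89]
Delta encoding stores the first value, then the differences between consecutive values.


First value: 4
Deltas:
  9 - 4 = 5
  13 - 9 = 4
  14 - 13 = 1
  23 - 14 = 9
  34 - 23 = 11
  51 - 34 = 17
  82 - 51 = 31
  89 - 82 = 7


Delta encoded: [4, 5, 4, 1, 9, 11, 17, 31, 7]


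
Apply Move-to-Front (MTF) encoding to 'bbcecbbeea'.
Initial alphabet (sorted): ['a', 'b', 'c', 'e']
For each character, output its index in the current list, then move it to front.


MTF encoding:
'b': index 1 in ['a', 'b', 'c', 'e'] -> ['b', 'a', 'c', 'e']
'b': index 0 in ['b', 'a', 'c', 'e'] -> ['b', 'a', 'c', 'e']
'c': index 2 in ['b', 'a', 'c', 'e'] -> ['c', 'b', 'a', 'e']
'e': index 3 in ['c', 'b', 'a', 'e'] -> ['e', 'c', 'b', 'a']
'c': index 1 in ['e', 'c', 'b', 'a'] -> ['c', 'e', 'b', 'a']
'b': index 2 in ['c', 'e', 'b', 'a'] -> ['b', 'c', 'e', 'a']
'b': index 0 in ['b', 'c', 'e', 'a'] -> ['b', 'c', 'e', 'a']
'e': index 2 in ['b', 'c', 'e', 'a'] -> ['e', 'b', 'c', 'a']
'e': index 0 in ['e', 'b', 'c', 'a'] -> ['e', 'b', 'c', 'a']
'a': index 3 in ['e', 'b', 'c', 'a'] -> ['a', 'e', 'b', 'c']


Output: [1, 0, 2, 3, 1, 2, 0, 2, 0, 3]


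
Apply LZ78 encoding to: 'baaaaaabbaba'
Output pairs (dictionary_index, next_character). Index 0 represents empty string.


LZ78 encoding steps:
Dictionary: {0: ''}
Step 1: w='' (idx 0), next='b' -> output (0, 'b'), add 'b' as idx 1
Step 2: w='' (idx 0), next='a' -> output (0, 'a'), add 'a' as idx 2
Step 3: w='a' (idx 2), next='a' -> output (2, 'a'), add 'aa' as idx 3
Step 4: w='aa' (idx 3), next='a' -> output (3, 'a'), add 'aaa' as idx 4
Step 5: w='b' (idx 1), next='b' -> output (1, 'b'), add 'bb' as idx 5
Step 6: w='a' (idx 2), next='b' -> output (2, 'b'), add 'ab' as idx 6
Step 7: w='a' (idx 2), end of input -> output (2, '')


Encoded: [(0, 'b'), (0, 'a'), (2, 'a'), (3, 'a'), (1, 'b'), (2, 'b'), (2, '')]


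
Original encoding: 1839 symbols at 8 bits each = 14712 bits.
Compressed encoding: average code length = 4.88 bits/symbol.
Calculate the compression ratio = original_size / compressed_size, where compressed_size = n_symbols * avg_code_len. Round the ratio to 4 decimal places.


original_size = n_symbols * orig_bits = 1839 * 8 = 14712 bits
compressed_size = n_symbols * avg_code_len = 1839 * 4.88 = 8974.32 bits
ratio = original_size / compressed_size = 14712 / 8974.32 = 1.6393

Compression ratio = 1.6393


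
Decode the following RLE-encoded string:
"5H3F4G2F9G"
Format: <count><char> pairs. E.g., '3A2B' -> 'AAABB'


Expanding each <count><char> pair:
  5H -> 'HHHHH'
  3F -> 'FFF'
  4G -> 'GGGG'
  2F -> 'FF'
  9G -> 'GGGGGGGGG'

Decoded = HHHHHFFFGGGGFFGGGGGGGGG


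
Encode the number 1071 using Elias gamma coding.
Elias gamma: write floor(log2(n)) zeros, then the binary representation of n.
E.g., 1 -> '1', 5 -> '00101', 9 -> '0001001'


num_bits = floor(log2(1071)) + 1 = 11
leading_zeros = num_bits - 1 = 10
binary(1071) = 10000101111

Elias gamma(1071) = '0000000000' + '10000101111' = 000000000010000101111 (21 bits)


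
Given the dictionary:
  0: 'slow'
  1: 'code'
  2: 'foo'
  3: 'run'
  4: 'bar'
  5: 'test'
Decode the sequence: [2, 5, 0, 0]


Look up each index in the dictionary:
  2 -> 'foo'
  5 -> 'test'
  0 -> 'slow'
  0 -> 'slow'

Decoded: "foo test slow slow"


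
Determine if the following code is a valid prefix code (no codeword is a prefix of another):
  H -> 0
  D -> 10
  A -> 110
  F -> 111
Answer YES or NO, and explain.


Checking each pair (does one codeword prefix another?):
  H='0' vs D='10': no prefix
  H='0' vs A='110': no prefix
  H='0' vs F='111': no prefix
  D='10' vs H='0': no prefix
  D='10' vs A='110': no prefix
  D='10' vs F='111': no prefix
  A='110' vs H='0': no prefix
  A='110' vs D='10': no prefix
  A='110' vs F='111': no prefix
  F='111' vs H='0': no prefix
  F='111' vs D='10': no prefix
  F='111' vs A='110': no prefix
No violation found over all pairs.

YES -- this is a valid prefix code. No codeword is a prefix of any other codeword.


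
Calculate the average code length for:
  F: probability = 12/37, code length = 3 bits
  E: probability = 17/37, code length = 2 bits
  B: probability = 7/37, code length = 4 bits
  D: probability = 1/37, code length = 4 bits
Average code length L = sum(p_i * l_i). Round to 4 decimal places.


Weighted contributions p_i * l_i:
  F: (12/37) * 3 = 36/37
  E: (17/37) * 2 = 34/37
  B: (7/37) * 4 = 28/37
  D: (1/37) * 4 = 4/37
Sum = (36 + 34 + 28 + 4)/37 = 102/37

L = 102/37 = 2.7568 bits/symbol


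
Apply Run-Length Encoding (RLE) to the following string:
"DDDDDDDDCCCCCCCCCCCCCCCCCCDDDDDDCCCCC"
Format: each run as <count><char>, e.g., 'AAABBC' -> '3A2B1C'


Scanning runs left to right:
  i=0: run of 'D' x 8 -> '8D'
  i=8: run of 'C' x 18 -> '18C'
  i=26: run of 'D' x 6 -> '6D'
  i=32: run of 'C' x 5 -> '5C'

RLE = 8D18C6D5C


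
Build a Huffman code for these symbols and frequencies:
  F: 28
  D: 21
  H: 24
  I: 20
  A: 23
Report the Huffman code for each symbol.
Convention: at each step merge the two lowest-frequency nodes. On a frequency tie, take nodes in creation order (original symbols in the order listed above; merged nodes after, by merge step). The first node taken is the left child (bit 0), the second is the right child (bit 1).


Huffman tree construction:
Step 1: Merge I(20) + D(21) = 41
Step 2: Merge A(23) + H(24) = 47
Step 3: Merge F(28) + (I+D)(41) = 69
Step 4: Merge (A+H)(47) + (F+(I+D))(69) = 116
Read each symbol's code off the tree from the root (left child = 0, right child = 1).

Codes:
  F: 10 (length 2)
  D: 111 (length 3)
  H: 01 (length 2)
  I: 110 (length 3)
  A: 00 (length 2)
Average code length: 273/116 = 2.3534 bits/symbol


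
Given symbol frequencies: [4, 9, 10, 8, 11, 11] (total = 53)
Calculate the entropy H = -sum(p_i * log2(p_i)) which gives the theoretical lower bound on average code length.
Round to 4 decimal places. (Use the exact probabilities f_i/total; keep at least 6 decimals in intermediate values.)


Per-symbol terms -p_i * log2(p_i) with p_i = f_i/53:
  p = 4/53 = 0.075472: log2(p) = -3.727920, -p*log2(p) = 0.281352
  p = 9/53 = 0.169811: log2(p) = -2.557995, -p*log2(p) = 0.434377
  p = 10/53 = 0.188679: log2(p) = -2.405992, -p*log2(p) = 0.453961
  p = 8/53 = 0.150943: log2(p) = -2.727920, -p*log2(p) = 0.411762
  p = 11/53 = 0.207547: log2(p) = -2.268489, -p*log2(p) = 0.470818
  p = 11/53 = 0.207547: log2(p) = -2.268489, -p*log2(p) = 0.470818
H = 0.281352 + 0.434377 + 0.453961 + 0.411762 + 0.470818 + 0.470818 = 2.523088

H = 2.5231 bits/symbol


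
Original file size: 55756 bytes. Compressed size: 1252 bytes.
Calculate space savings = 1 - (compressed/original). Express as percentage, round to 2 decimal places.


ratio = compressed/original = 1252/55756 = 0.022455
savings = 1 - ratio = 1 - 0.022455 = 0.977545
as a percentage: 0.977545 * 100 = 97.75%

Space savings = 1 - 1252/55756 = 97.75%


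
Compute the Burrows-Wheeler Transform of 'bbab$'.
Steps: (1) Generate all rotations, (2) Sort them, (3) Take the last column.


Rotations (sorted):
  0: $bbab -> last char: b
  1: ab$bb -> last char: b
  2: b$bba -> last char: a
  3: bab$b -> last char: b
  4: bbab$ -> last char: $


BWT = bbab$


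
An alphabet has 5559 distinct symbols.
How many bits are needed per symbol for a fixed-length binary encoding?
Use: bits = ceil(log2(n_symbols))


log2(5559) = 12.4406
Bracket: 2^12 = 4096 < 5559 <= 2^13 = 8192
So ceil(log2(5559)) = 13

bits = ceil(log2(5559)) = ceil(12.4406) = 13 bits


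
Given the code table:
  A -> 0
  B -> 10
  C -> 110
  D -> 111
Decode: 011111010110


Decoding:
0 -> A
111 -> D
110 -> C
10 -> B
110 -> C


Result: ADCBC


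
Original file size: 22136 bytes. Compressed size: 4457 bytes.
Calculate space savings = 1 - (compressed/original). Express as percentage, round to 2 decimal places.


ratio = compressed/original = 4457/22136 = 0.201346
savings = 1 - ratio = 1 - 0.201346 = 0.798654
as a percentage: 0.798654 * 100 = 79.87%

Space savings = 1 - 4457/22136 = 79.87%


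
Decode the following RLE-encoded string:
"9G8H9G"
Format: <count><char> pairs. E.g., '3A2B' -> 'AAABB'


Expanding each <count><char> pair:
  9G -> 'GGGGGGGGG'
  8H -> 'HHHHHHHH'
  9G -> 'GGGGGGGGG'

Decoded = GGGGGGGGGHHHHHHHHGGGGGGGGG


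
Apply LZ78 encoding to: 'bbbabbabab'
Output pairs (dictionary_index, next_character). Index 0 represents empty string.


LZ78 encoding steps:
Dictionary: {0: ''}
Step 1: w='' (idx 0), next='b' -> output (0, 'b'), add 'b' as idx 1
Step 2: w='b' (idx 1), next='b' -> output (1, 'b'), add 'bb' as idx 2
Step 3: w='' (idx 0), next='a' -> output (0, 'a'), add 'a' as idx 3
Step 4: w='bb' (idx 2), next='a' -> output (2, 'a'), add 'bba' as idx 4
Step 5: w='b' (idx 1), next='a' -> output (1, 'a'), add 'ba' as idx 5
Step 6: w='b' (idx 1), end of input -> output (1, '')


Encoded: [(0, 'b'), (1, 'b'), (0, 'a'), (2, 'a'), (1, 'a'), (1, '')]


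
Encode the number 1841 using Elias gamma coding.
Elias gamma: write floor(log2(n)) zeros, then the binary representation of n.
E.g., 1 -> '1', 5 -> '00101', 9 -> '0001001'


num_bits = floor(log2(1841)) + 1 = 11
leading_zeros = num_bits - 1 = 10
binary(1841) = 11100110001

Elias gamma(1841) = '0000000000' + '11100110001' = 000000000011100110001 (21 bits)


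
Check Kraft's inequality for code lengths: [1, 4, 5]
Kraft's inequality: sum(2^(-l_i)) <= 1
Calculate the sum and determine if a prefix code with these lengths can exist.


Sum = 2^(-1) + 2^(-4) + 2^(-5)
    = 0.5 + 0.0625 + 0.03125
    = 19/32 = 0.59375
Since 0.59375 <= 1, Kraft's inequality IS satisfied.
A prefix code with these lengths CAN exist.

Kraft sum = 0.59375. Satisfied.


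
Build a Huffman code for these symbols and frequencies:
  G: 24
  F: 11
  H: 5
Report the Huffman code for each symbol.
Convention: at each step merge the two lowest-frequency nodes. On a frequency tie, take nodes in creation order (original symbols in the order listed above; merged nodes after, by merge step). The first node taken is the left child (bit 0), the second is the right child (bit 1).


Huffman tree construction:
Step 1: Merge H(5) + F(11) = 16
Step 2: Merge (H+F)(16) + G(24) = 40
Read each symbol's code off the tree from the root (left child = 0, right child = 1).

Codes:
  G: 1 (length 1)
  F: 01 (length 2)
  H: 00 (length 2)
Average code length: 56/40 = 1.4000 bits/symbol


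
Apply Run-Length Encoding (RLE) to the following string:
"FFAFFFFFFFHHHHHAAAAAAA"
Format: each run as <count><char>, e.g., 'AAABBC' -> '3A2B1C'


Scanning runs left to right:
  i=0: run of 'F' x 2 -> '2F'
  i=2: run of 'A' x 1 -> '1A'
  i=3: run of 'F' x 7 -> '7F'
  i=10: run of 'H' x 5 -> '5H'
  i=15: run of 'A' x 7 -> '7A'

RLE = 2F1A7F5H7A


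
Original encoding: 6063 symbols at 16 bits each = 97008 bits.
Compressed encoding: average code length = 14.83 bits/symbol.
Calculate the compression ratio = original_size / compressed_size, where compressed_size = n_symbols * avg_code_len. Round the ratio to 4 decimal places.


original_size = n_symbols * orig_bits = 6063 * 16 = 97008 bits
compressed_size = n_symbols * avg_code_len = 6063 * 14.83 = 89914.29 bits
ratio = original_size / compressed_size = 97008 / 89914.29 = 1.0789

Compression ratio = 1.0789


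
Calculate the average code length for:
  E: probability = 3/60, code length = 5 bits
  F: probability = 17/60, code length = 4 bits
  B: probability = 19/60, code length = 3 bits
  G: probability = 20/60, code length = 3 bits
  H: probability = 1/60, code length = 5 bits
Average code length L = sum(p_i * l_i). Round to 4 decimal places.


Weighted contributions p_i * l_i:
  E: (3/60) * 5 = 15/60
  F: (17/60) * 4 = 68/60
  B: (19/60) * 3 = 57/60
  G: (20/60) * 3 = 60/60
  H: (1/60) * 5 = 5/60
Sum = (15 + 68 + 57 + 60 + 5)/60 = 205/60

L = 205/60 = 3.4167 bits/symbol


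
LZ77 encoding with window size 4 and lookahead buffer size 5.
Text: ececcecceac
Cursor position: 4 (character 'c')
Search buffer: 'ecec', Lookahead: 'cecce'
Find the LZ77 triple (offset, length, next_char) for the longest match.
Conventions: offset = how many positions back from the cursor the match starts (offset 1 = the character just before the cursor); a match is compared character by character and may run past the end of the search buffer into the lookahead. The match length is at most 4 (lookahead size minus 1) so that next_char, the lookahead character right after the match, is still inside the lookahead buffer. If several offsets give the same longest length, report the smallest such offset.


Try each offset into the search buffer:
  offset=1 (pos 3, char 'c'): match length 1
  offset=2 (pos 2, char 'e'): match length 0
  offset=3 (pos 1, char 'c'): match length 4
  offset=4 (pos 0, char 'e'): match length 0
Longest match has length 4 at offset 3.
next_char = character at position 4 + 4 = 8 -> 'e'

Best match: offset=3, length=4 (matching 'cecc' starting at position 1)
LZ77 triple: (3, 4, 'e')


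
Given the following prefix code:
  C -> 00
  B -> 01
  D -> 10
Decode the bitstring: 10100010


Decoding step by step:
Bits 10 -> D
Bits 10 -> D
Bits 00 -> C
Bits 10 -> D


Decoded message: DDCD


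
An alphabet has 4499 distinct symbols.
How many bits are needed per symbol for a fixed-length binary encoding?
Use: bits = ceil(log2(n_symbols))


log2(4499) = 12.1354
Bracket: 2^12 = 4096 < 4499 <= 2^13 = 8192
So ceil(log2(4499)) = 13

bits = ceil(log2(4499)) = ceil(12.1354) = 13 bits


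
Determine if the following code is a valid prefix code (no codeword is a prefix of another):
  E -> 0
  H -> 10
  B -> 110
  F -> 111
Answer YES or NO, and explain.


Checking each pair (does one codeword prefix another?):
  E='0' vs H='10': no prefix
  E='0' vs B='110': no prefix
  E='0' vs F='111': no prefix
  H='10' vs E='0': no prefix
  H='10' vs B='110': no prefix
  H='10' vs F='111': no prefix
  B='110' vs E='0': no prefix
  B='110' vs H='10': no prefix
  B='110' vs F='111': no prefix
  F='111' vs E='0': no prefix
  F='111' vs H='10': no prefix
  F='111' vs B='110': no prefix
No violation found over all pairs.

YES -- this is a valid prefix code. No codeword is a prefix of any other codeword.


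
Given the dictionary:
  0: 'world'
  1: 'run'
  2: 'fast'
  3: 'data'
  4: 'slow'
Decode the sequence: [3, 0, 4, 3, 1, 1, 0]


Look up each index in the dictionary:
  3 -> 'data'
  0 -> 'world'
  4 -> 'slow'
  3 -> 'data'
  1 -> 'run'
  1 -> 'run'
  0 -> 'world'

Decoded: "data world slow data run run world"


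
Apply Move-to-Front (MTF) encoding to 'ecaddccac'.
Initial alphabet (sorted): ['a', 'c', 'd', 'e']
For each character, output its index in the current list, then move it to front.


MTF encoding:
'e': index 3 in ['a', 'c', 'd', 'e'] -> ['e', 'a', 'c', 'd']
'c': index 2 in ['e', 'a', 'c', 'd'] -> ['c', 'e', 'a', 'd']
'a': index 2 in ['c', 'e', 'a', 'd'] -> ['a', 'c', 'e', 'd']
'd': index 3 in ['a', 'c', 'e', 'd'] -> ['d', 'a', 'c', 'e']
'd': index 0 in ['d', 'a', 'c', 'e'] -> ['d', 'a', 'c', 'e']
'c': index 2 in ['d', 'a', 'c', 'e'] -> ['c', 'd', 'a', 'e']
'c': index 0 in ['c', 'd', 'a', 'e'] -> ['c', 'd', 'a', 'e']
'a': index 2 in ['c', 'd', 'a', 'e'] -> ['a', 'c', 'd', 'e']
'c': index 1 in ['a', 'c', 'd', 'e'] -> ['c', 'a', 'd', 'e']


Output: [3, 2, 2, 3, 0, 2, 0, 2, 1]


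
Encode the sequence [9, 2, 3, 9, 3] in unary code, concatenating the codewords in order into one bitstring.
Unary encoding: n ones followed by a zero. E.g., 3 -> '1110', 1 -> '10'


Encode each number as n ones followed by a terminating 0:
  9 -> 1111111110 (10 bits)
  2 -> 110 (3 bits)
  3 -> 1110 (4 bits)
  9 -> 1111111110 (10 bits)
  3 -> 1110 (4 bits)
Total length = 10 + 3 + 4 + 10 + 4 = 31 bits.

Unary([9, 2, 3, 9, 3]) = 1111111110110111011111111101110 (31 bits)


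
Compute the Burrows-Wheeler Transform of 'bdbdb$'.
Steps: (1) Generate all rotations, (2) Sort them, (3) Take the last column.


Rotations (sorted):
  0: $bdbdb -> last char: b
  1: b$bdbd -> last char: d
  2: bdb$bd -> last char: d
  3: bdbdb$ -> last char: $
  4: db$bdb -> last char: b
  5: dbdb$b -> last char: b


BWT = bdd$bb


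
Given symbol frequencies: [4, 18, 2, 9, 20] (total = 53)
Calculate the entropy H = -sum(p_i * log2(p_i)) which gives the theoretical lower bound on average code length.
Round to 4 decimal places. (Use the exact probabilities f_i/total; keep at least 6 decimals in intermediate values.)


Per-symbol terms -p_i * log2(p_i) with p_i = f_i/53:
  p = 4/53 = 0.075472: log2(p) = -3.727920, -p*log2(p) = 0.281352
  p = 18/53 = 0.339623: log2(p) = -1.557995, -p*log2(p) = 0.529131
  p = 2/53 = 0.037736: log2(p) = -4.727920, -p*log2(p) = 0.178412
  p = 9/53 = 0.169811: log2(p) = -2.557995, -p*log2(p) = 0.434377
  p = 20/53 = 0.377358: log2(p) = -1.405992, -p*log2(p) = 0.530563
H = 0.281352 + 0.529131 + 0.178412 + 0.434377 + 0.530563 = 1.953835

H = 1.9538 bits/symbol


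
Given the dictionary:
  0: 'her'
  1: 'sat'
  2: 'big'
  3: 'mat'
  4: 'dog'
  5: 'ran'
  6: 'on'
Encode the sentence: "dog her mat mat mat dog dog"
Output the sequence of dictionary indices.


Look up each word in the dictionary:
  'dog' -> 4
  'her' -> 0
  'mat' -> 3
  'mat' -> 3
  'mat' -> 3
  'dog' -> 4
  'dog' -> 4

Encoded: [4, 0, 3, 3, 3, 4, 4]


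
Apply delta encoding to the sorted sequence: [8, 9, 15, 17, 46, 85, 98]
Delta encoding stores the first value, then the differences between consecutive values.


First value: 8
Deltas:
  9 - 8 = 1
  15 - 9 = 6
  17 - 15 = 2
  46 - 17 = 29
  85 - 46 = 39
  98 - 85 = 13


Delta encoded: [8, 1, 6, 2, 29, 39, 13]


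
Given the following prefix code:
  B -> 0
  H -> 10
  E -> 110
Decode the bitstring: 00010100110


Decoding step by step:
Bits 0 -> B
Bits 0 -> B
Bits 0 -> B
Bits 10 -> H
Bits 10 -> H
Bits 0 -> B
Bits 110 -> E


Decoded message: BBBHHBE


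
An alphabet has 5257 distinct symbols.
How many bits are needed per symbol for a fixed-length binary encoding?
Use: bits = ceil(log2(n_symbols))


log2(5257) = 12.36
Bracket: 2^12 = 4096 < 5257 <= 2^13 = 8192
So ceil(log2(5257)) = 13

bits = ceil(log2(5257)) = ceil(12.36) = 13 bits


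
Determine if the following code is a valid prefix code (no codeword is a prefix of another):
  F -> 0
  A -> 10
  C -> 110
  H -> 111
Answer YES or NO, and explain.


Checking each pair (does one codeword prefix another?):
  F='0' vs A='10': no prefix
  F='0' vs C='110': no prefix
  F='0' vs H='111': no prefix
  A='10' vs F='0': no prefix
  A='10' vs C='110': no prefix
  A='10' vs H='111': no prefix
  C='110' vs F='0': no prefix
  C='110' vs A='10': no prefix
  C='110' vs H='111': no prefix
  H='111' vs F='0': no prefix
  H='111' vs A='10': no prefix
  H='111' vs C='110': no prefix
No violation found over all pairs.

YES -- this is a valid prefix code. No codeword is a prefix of any other codeword.


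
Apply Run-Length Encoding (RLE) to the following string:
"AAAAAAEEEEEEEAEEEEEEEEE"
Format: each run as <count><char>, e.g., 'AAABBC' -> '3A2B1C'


Scanning runs left to right:
  i=0: run of 'A' x 6 -> '6A'
  i=6: run of 'E' x 7 -> '7E'
  i=13: run of 'A' x 1 -> '1A'
  i=14: run of 'E' x 9 -> '9E'

RLE = 6A7E1A9E


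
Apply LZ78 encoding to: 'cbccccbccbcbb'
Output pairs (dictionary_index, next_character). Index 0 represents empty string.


LZ78 encoding steps:
Dictionary: {0: ''}
Step 1: w='' (idx 0), next='c' -> output (0, 'c'), add 'c' as idx 1
Step 2: w='' (idx 0), next='b' -> output (0, 'b'), add 'b' as idx 2
Step 3: w='c' (idx 1), next='c' -> output (1, 'c'), add 'cc' as idx 3
Step 4: w='cc' (idx 3), next='b' -> output (3, 'b'), add 'ccb' as idx 4
Step 5: w='ccb' (idx 4), next='c' -> output (4, 'c'), add 'ccbc' as idx 5
Step 6: w='b' (idx 2), next='b' -> output (2, 'b'), add 'bb' as idx 6


Encoded: [(0, 'c'), (0, 'b'), (1, 'c'), (3, 'b'), (4, 'c'), (2, 'b')]


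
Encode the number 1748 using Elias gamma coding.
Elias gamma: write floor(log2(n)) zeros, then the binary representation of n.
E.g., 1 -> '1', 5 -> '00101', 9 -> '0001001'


num_bits = floor(log2(1748)) + 1 = 11
leading_zeros = num_bits - 1 = 10
binary(1748) = 11011010100

Elias gamma(1748) = '0000000000' + '11011010100' = 000000000011011010100 (21 bits)


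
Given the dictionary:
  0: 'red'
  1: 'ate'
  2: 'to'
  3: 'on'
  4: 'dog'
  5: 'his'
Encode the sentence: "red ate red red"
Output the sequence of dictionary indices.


Look up each word in the dictionary:
  'red' -> 0
  'ate' -> 1
  'red' -> 0
  'red' -> 0

Encoded: [0, 1, 0, 0]


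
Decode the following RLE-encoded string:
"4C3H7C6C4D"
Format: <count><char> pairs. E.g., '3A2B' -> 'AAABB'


Expanding each <count><char> pair:
  4C -> 'CCCC'
  3H -> 'HHH'
  7C -> 'CCCCCCC'
  6C -> 'CCCCCC'
  4D -> 'DDDD'

Decoded = CCCCHHHCCCCCCCCCCCCCDDDD


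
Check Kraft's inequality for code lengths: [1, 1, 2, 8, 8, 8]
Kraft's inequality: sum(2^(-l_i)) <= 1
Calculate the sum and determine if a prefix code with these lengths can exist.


Sum = 2^(-1) + 2^(-1) + 2^(-2) + 2^(-8) + 2^(-8) + 2^(-8)
    = 0.5 + 0.5 + 0.25 + 0.00390625 + 0.00390625 + 0.00390625
    = 323/256 = 1.26171875
Since 1.26171875 > 1, Kraft's inequality is NOT satisfied.
A prefix code with these lengths CANNOT exist.

Kraft sum = 1.26171875. Not satisfied.


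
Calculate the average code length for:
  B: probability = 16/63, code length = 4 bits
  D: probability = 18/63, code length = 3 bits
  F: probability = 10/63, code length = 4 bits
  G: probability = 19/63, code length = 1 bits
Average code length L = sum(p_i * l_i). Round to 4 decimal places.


Weighted contributions p_i * l_i:
  B: (16/63) * 4 = 64/63
  D: (18/63) * 3 = 54/63
  F: (10/63) * 4 = 40/63
  G: (19/63) * 1 = 19/63
Sum = (64 + 54 + 40 + 19)/63 = 177/63

L = 177/63 = 2.8095 bits/symbol


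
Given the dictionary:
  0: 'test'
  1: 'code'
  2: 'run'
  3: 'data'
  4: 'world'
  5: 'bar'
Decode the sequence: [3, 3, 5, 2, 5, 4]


Look up each index in the dictionary:
  3 -> 'data'
  3 -> 'data'
  5 -> 'bar'
  2 -> 'run'
  5 -> 'bar'
  4 -> 'world'

Decoded: "data data bar run bar world"


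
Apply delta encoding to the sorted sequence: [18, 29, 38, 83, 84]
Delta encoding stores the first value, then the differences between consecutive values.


First value: 18
Deltas:
  29 - 18 = 11
  38 - 29 = 9
  83 - 38 = 45
  84 - 83 = 1


Delta encoded: [18, 11, 9, 45, 1]


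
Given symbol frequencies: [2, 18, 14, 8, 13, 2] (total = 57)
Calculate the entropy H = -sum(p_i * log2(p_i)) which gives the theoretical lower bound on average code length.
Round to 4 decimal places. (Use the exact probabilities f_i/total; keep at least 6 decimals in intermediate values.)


Per-symbol terms -p_i * log2(p_i) with p_i = f_i/57:
  p = 2/57 = 0.035088: log2(p) = -4.832890, -p*log2(p) = 0.169575
  p = 18/57 = 0.315789: log2(p) = -1.662965, -p*log2(p) = 0.525147
  p = 14/57 = 0.245614: log2(p) = -2.025535, -p*log2(p) = 0.497500
  p = 8/57 = 0.140351: log2(p) = -2.832890, -p*log2(p) = 0.397599
  p = 13/57 = 0.228070: log2(p) = -2.132450, -p*log2(p) = 0.486348
  p = 2/57 = 0.035088: log2(p) = -4.832890, -p*log2(p) = 0.169575
H = 0.169575 + 0.525147 + 0.497500 + 0.397599 + 0.486348 + 0.169575 = 2.245744

H = 2.2457 bits/symbol


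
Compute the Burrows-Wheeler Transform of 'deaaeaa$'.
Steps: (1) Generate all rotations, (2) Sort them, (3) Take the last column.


Rotations (sorted):
  0: $deaaeaa -> last char: a
  1: a$deaaea -> last char: a
  2: aa$deaae -> last char: e
  3: aaeaa$de -> last char: e
  4: aeaa$dea -> last char: a
  5: deaaeaa$ -> last char: $
  6: eaa$deaa -> last char: a
  7: eaaeaa$d -> last char: d


BWT = aaeea$ad


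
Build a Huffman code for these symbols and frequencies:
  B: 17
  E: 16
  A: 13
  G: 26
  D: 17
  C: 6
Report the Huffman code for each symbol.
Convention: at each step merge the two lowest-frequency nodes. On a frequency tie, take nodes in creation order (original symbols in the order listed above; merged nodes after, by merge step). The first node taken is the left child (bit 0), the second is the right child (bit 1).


Huffman tree construction:
Step 1: Merge C(6) + A(13) = 19
Step 2: Merge E(16) + B(17) = 33
Step 3: Merge D(17) + (C+A)(19) = 36
Step 4: Merge G(26) + (E+B)(33) = 59
Step 5: Merge (D+(C+A))(36) + (G+(E+B))(59) = 95
Read each symbol's code off the tree from the root (left child = 0, right child = 1).

Codes:
  B: 111 (length 3)
  E: 110 (length 3)
  A: 011 (length 3)
  G: 10 (length 2)
  D: 00 (length 2)
  C: 010 (length 3)
Average code length: 242/95 = 2.5474 bits/symbol


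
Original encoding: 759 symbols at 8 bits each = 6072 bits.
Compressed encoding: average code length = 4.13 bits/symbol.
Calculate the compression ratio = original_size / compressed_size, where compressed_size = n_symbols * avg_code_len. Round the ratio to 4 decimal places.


original_size = n_symbols * orig_bits = 759 * 8 = 6072 bits
compressed_size = n_symbols * avg_code_len = 759 * 4.13 = 3134.67 bits
ratio = original_size / compressed_size = 6072 / 3134.67 = 1.937

Compression ratio = 1.937


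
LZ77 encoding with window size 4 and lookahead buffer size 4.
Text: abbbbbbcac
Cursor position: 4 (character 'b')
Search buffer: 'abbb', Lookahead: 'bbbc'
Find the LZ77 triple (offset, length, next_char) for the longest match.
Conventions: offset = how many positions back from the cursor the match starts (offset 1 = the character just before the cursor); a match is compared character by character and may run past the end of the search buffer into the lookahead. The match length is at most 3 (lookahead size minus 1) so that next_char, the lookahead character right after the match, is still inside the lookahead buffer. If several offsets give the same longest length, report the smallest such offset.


Try each offset into the search buffer:
  offset=1 (pos 3, char 'b'): match length 3
  offset=2 (pos 2, char 'b'): match length 3
  offset=3 (pos 1, char 'b'): match length 3
  offset=4 (pos 0, char 'a'): match length 0
Longest match has length 3, found at offsets 1, 2, 3; take the smallest, offset 1.
next_char = character at position 4 + 3 = 7 -> 'c'

Best match: offset=1, length=3 (matching 'bbb' starting at position 3)
LZ77 triple: (1, 3, 'c')


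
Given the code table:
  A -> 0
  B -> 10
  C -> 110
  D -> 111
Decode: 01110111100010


Decoding:
0 -> A
111 -> D
0 -> A
111 -> D
10 -> B
0 -> A
0 -> A
10 -> B


Result: ADADBAAB


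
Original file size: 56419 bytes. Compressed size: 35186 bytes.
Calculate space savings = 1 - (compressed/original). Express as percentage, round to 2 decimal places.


ratio = compressed/original = 35186/56419 = 0.623655
savings = 1 - ratio = 1 - 0.623655 = 0.376345
as a percentage: 0.376345 * 100 = 37.63%

Space savings = 1 - 35186/56419 = 37.63%


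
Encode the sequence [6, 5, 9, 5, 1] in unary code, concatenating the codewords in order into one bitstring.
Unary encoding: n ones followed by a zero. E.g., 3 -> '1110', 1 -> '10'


Encode each number as n ones followed by a terminating 0:
  6 -> 1111110 (7 bits)
  5 -> 111110 (6 bits)
  9 -> 1111111110 (10 bits)
  5 -> 111110 (6 bits)
  1 -> 10 (2 bits)
Total length = 7 + 6 + 10 + 6 + 2 = 31 bits.

Unary([6, 5, 9, 5, 1]) = 1111110111110111111111011111010 (31 bits)


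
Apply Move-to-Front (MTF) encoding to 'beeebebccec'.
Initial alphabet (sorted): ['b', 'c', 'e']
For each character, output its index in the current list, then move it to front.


MTF encoding:
'b': index 0 in ['b', 'c', 'e'] -> ['b', 'c', 'e']
'e': index 2 in ['b', 'c', 'e'] -> ['e', 'b', 'c']
'e': index 0 in ['e', 'b', 'c'] -> ['e', 'b', 'c']
'e': index 0 in ['e', 'b', 'c'] -> ['e', 'b', 'c']
'b': index 1 in ['e', 'b', 'c'] -> ['b', 'e', 'c']
'e': index 1 in ['b', 'e', 'c'] -> ['e', 'b', 'c']
'b': index 1 in ['e', 'b', 'c'] -> ['b', 'e', 'c']
'c': index 2 in ['b', 'e', 'c'] -> ['c', 'b', 'e']
'c': index 0 in ['c', 'b', 'e'] -> ['c', 'b', 'e']
'e': index 2 in ['c', 'b', 'e'] -> ['e', 'c', 'b']
'c': index 1 in ['e', 'c', 'b'] -> ['c', 'e', 'b']


Output: [0, 2, 0, 0, 1, 1, 1, 2, 0, 2, 1]


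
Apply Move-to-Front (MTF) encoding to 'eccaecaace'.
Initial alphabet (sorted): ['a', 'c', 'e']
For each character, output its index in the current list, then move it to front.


MTF encoding:
'e': index 2 in ['a', 'c', 'e'] -> ['e', 'a', 'c']
'c': index 2 in ['e', 'a', 'c'] -> ['c', 'e', 'a']
'c': index 0 in ['c', 'e', 'a'] -> ['c', 'e', 'a']
'a': index 2 in ['c', 'e', 'a'] -> ['a', 'c', 'e']
'e': index 2 in ['a', 'c', 'e'] -> ['e', 'a', 'c']
'c': index 2 in ['e', 'a', 'c'] -> ['c', 'e', 'a']
'a': index 2 in ['c', 'e', 'a'] -> ['a', 'c', 'e']
'a': index 0 in ['a', 'c', 'e'] -> ['a', 'c', 'e']
'c': index 1 in ['a', 'c', 'e'] -> ['c', 'a', 'e']
'e': index 2 in ['c', 'a', 'e'] -> ['e', 'c', 'a']


Output: [2, 2, 0, 2, 2, 2, 2, 0, 1, 2]


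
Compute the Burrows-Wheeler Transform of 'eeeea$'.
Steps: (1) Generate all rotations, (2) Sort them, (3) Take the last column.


Rotations (sorted):
  0: $eeeea -> last char: a
  1: a$eeee -> last char: e
  2: ea$eee -> last char: e
  3: eea$ee -> last char: e
  4: eeea$e -> last char: e
  5: eeeea$ -> last char: $


BWT = aeeee$


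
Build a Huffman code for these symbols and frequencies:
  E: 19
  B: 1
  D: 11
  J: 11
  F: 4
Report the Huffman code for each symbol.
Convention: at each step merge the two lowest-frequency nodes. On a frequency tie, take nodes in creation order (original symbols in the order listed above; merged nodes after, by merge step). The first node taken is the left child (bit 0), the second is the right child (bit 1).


Huffman tree construction:
Step 1: Merge B(1) + F(4) = 5
Step 2: Merge (B+F)(5) + D(11) = 16
Step 3: Merge J(11) + ((B+F)+D)(16) = 27
Step 4: Merge E(19) + (J+((B+F)+D))(27) = 46
Read each symbol's code off the tree from the root (left child = 0, right child = 1).

Codes:
  E: 0 (length 1)
  B: 1100 (length 4)
  D: 111 (length 3)
  J: 10 (length 2)
  F: 1101 (length 4)
Average code length: 94/46 = 2.0435 bits/symbol


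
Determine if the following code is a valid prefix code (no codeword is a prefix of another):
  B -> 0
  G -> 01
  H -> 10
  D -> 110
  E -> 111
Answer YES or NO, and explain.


Checking each pair (does one codeword prefix another?):
  B='0' vs G='01': prefix -- VIOLATION

NO -- this is NOT a valid prefix code. B (0) is a prefix of G (01).


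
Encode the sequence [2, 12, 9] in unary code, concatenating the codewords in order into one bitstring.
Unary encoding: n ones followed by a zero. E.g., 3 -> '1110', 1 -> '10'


Encode each number as n ones followed by a terminating 0:
  2 -> 110 (3 bits)
  12 -> 1111111111110 (13 bits)
  9 -> 1111111110 (10 bits)
Total length = 3 + 13 + 10 = 26 bits.

Unary([2, 12, 9]) = 11011111111111101111111110 (26 bits)


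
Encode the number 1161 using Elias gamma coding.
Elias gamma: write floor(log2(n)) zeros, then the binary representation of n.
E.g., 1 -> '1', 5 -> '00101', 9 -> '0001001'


num_bits = floor(log2(1161)) + 1 = 11
leading_zeros = num_bits - 1 = 10
binary(1161) = 10010001001

Elias gamma(1161) = '0000000000' + '10010001001' = 000000000010010001001 (21 bits)


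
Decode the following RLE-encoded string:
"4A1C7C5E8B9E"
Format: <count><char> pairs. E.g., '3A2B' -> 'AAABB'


Expanding each <count><char> pair:
  4A -> 'AAAA'
  1C -> 'C'
  7C -> 'CCCCCCC'
  5E -> 'EEEEE'
  8B -> 'BBBBBBBB'
  9E -> 'EEEEEEEEE'

Decoded = AAAACCCCCCCCEEEEEBBBBBBBBEEEEEEEEE


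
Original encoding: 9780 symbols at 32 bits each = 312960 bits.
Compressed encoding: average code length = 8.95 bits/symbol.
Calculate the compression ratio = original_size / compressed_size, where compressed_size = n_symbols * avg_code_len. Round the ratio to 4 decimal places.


original_size = n_symbols * orig_bits = 9780 * 32 = 312960 bits
compressed_size = n_symbols * avg_code_len = 9780 * 8.95 = 87531.0 bits
ratio = original_size / compressed_size = 312960 / 87531.0 = 3.5754

Compression ratio = 3.5754


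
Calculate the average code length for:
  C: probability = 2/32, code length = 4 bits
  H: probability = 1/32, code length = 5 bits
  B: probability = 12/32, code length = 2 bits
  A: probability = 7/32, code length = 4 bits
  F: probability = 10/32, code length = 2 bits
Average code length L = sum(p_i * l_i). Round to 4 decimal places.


Weighted contributions p_i * l_i:
  C: (2/32) * 4 = 8/32
  H: (1/32) * 5 = 5/32
  B: (12/32) * 2 = 24/32
  A: (7/32) * 4 = 28/32
  F: (10/32) * 2 = 20/32
Sum = (8 + 5 + 24 + 28 + 20)/32 = 85/32

L = 85/32 = 2.6563 bits/symbol


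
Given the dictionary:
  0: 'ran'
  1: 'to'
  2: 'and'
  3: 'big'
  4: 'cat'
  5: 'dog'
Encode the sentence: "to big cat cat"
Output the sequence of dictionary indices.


Look up each word in the dictionary:
  'to' -> 1
  'big' -> 3
  'cat' -> 4
  'cat' -> 4

Encoded: [1, 3, 4, 4]


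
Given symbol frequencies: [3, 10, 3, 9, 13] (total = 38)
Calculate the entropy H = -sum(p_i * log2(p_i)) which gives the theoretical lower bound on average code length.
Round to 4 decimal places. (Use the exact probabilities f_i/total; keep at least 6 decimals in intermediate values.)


Per-symbol terms -p_i * log2(p_i) with p_i = f_i/38:
  p = 3/38 = 0.078947: log2(p) = -3.662965, -p*log2(p) = 0.289181
  p = 10/38 = 0.263158: log2(p) = -1.925999, -p*log2(p) = 0.506842
  p = 3/38 = 0.078947: log2(p) = -3.662965, -p*log2(p) = 0.289181
  p = 9/38 = 0.236842: log2(p) = -2.078003, -p*log2(p) = 0.492158
  p = 13/38 = 0.342105: log2(p) = -1.547488, -p*log2(p) = 0.529404
H = 0.289181 + 0.506842 + 0.289181 + 0.492158 + 0.529404 = 2.106766

H = 2.1068 bits/symbol


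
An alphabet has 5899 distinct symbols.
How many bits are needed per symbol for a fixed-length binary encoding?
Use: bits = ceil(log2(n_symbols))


log2(5899) = 12.5263
Bracket: 2^12 = 4096 < 5899 <= 2^13 = 8192
So ceil(log2(5899)) = 13

bits = ceil(log2(5899)) = ceil(12.5263) = 13 bits


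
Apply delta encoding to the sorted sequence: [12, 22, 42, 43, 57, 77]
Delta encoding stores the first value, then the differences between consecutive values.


First value: 12
Deltas:
  22 - 12 = 10
  42 - 22 = 20
  43 - 42 = 1
  57 - 43 = 14
  77 - 57 = 20


Delta encoded: [12, 10, 20, 1, 14, 20]


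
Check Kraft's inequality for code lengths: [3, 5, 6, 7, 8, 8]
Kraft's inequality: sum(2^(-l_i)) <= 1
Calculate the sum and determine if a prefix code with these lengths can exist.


Sum = 2^(-3) + 2^(-5) + 2^(-6) + 2^(-7) + 2^(-8) + 2^(-8)
    = 0.125 + 0.03125 + 0.015625 + 0.0078125 + 0.00390625 + 0.00390625
    = 48/256 = 0.1875
Since 0.1875 <= 1, Kraft's inequality IS satisfied.
A prefix code with these lengths CAN exist.

Kraft sum = 0.1875. Satisfied.


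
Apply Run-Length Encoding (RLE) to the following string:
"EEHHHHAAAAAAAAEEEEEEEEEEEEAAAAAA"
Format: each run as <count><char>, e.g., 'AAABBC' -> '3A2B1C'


Scanning runs left to right:
  i=0: run of 'E' x 2 -> '2E'
  i=2: run of 'H' x 4 -> '4H'
  i=6: run of 'A' x 8 -> '8A'
  i=14: run of 'E' x 12 -> '12E'
  i=26: run of 'A' x 6 -> '6A'

RLE = 2E4H8A12E6A


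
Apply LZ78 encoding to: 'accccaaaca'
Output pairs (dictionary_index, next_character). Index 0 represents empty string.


LZ78 encoding steps:
Dictionary: {0: ''}
Step 1: w='' (idx 0), next='a' -> output (0, 'a'), add 'a' as idx 1
Step 2: w='' (idx 0), next='c' -> output (0, 'c'), add 'c' as idx 2
Step 3: w='c' (idx 2), next='c' -> output (2, 'c'), add 'cc' as idx 3
Step 4: w='c' (idx 2), next='a' -> output (2, 'a'), add 'ca' as idx 4
Step 5: w='a' (idx 1), next='a' -> output (1, 'a'), add 'aa' as idx 5
Step 6: w='ca' (idx 4), end of input -> output (4, '')


Encoded: [(0, 'a'), (0, 'c'), (2, 'c'), (2, 'a'), (1, 'a'), (4, '')]


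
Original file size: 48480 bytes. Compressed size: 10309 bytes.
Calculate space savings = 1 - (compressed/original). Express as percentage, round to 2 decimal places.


ratio = compressed/original = 10309/48480 = 0.212644
savings = 1 - ratio = 1 - 0.212644 = 0.787356
as a percentage: 0.787356 * 100 = 78.74%

Space savings = 1 - 10309/48480 = 78.74%


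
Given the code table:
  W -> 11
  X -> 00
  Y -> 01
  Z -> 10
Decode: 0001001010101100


Decoding:
00 -> X
01 -> Y
00 -> X
10 -> Z
10 -> Z
10 -> Z
11 -> W
00 -> X


Result: XYXZZZWX


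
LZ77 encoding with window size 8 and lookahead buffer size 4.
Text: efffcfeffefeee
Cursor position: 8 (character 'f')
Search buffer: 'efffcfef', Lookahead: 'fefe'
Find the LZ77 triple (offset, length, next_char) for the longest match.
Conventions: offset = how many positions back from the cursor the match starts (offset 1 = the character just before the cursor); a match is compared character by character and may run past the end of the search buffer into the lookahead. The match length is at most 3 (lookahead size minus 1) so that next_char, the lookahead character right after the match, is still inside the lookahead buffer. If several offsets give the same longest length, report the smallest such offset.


Try each offset into the search buffer:
  offset=1 (pos 7, char 'f'): match length 1
  offset=2 (pos 6, char 'e'): match length 0
  offset=3 (pos 5, char 'f'): match length 3
  offset=4 (pos 4, char 'c'): match length 0
  offset=5 (pos 3, char 'f'): match length 1
  offset=6 (pos 2, char 'f'): match length 1
  offset=7 (pos 1, char 'f'): match length 1
  offset=8 (pos 0, char 'e'): match length 0
Longest match has length 3 at offset 3.
next_char = character at position 8 + 3 = 11 -> 'e'

Best match: offset=3, length=3 (matching 'fef' starting at position 5)
LZ77 triple: (3, 3, 'e')
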